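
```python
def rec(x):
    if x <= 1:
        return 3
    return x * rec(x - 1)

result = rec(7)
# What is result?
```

rec(7) = 7 * 6 * 5 * 4 * 3 * 2 * 3 = 15120

Answer: 15120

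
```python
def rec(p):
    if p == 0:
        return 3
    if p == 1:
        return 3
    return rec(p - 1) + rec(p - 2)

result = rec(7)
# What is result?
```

Build up from base cases: rec(0)=3, rec(1)=3, rec(2)=6, rec(3)=9, rec(4)=15, rec(5)=24, rec(6)=39, ..., rec(7)=63

Answer: 63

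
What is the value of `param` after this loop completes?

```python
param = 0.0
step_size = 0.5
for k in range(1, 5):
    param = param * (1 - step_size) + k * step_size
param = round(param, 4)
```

Moving average with lr=0.5
`param` takes the values: 0.0 → 0.5 → 1.25 → 2.125 → 3.0625

Answer: 3.0625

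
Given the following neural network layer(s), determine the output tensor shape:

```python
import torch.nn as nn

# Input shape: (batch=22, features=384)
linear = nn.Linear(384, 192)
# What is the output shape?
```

Input: (22, 384) -> Output: (22, 192)

Answer: (22, 192)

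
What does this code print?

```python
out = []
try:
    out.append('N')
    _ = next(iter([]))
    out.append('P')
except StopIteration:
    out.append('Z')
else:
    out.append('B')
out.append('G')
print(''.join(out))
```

Execution trace: 'N' (try body) → 'Z' (except StopIteration) → 'G' (after the try/except). Output: NZG

Answer: NZG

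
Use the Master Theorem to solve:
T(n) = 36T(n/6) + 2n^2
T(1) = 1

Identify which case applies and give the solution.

a=36, b=6, f(n)=2n^2. log_6(36) = 2. Since c=2 = 2, Case 2 applies: T(n) = Θ(n^log_b(a) · log n) = O(n^2 log n).

Answer: O(n^2 log n) - Case 2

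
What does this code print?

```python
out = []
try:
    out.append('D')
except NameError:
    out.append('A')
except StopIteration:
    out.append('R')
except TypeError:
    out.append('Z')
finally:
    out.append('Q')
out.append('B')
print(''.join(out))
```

Execution trace: 'D' (try body, no exception) → 'Q' (finally) → 'B' (after the try/except). Output: DQB

Answer: DQB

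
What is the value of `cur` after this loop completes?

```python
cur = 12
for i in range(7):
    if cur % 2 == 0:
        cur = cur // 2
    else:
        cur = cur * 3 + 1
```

Collatz-style transformation from 12
`cur` takes the values: 12 → 6 → 3 → 10 → 5 → 16 → 8 → 4

Answer: 4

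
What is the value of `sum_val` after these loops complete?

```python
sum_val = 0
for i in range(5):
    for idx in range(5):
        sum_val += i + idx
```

Sum of all i+idx for i,idx in 5x5
`sum_val` takes the values: 0 → 1 → 3 → 6 → 10 → 11 → 13 → 16 → 20 → 25 → 27 → 30 → 34 → 39 → 45 → 48 → 52 → 57 → 63 → 70 → 74 → 79 → 85 → 92 → 100

Answer: 100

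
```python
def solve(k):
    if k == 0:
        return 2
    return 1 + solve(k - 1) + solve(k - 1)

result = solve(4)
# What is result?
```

solve(k) = 1 + 2·solve(k-1), solve(0)=2. Closed form: (2+1)·2^4 - 1 = 47.

Answer: 47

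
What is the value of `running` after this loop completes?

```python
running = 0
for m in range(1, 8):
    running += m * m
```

Sum of squares 1² to 7² = 140
`running` takes the values: 0 → 1 → 5 → 14 → 30 → 55 → 91 → 140

Answer: 140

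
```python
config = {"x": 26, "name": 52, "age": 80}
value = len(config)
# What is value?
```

Trace:
`config = {"x": 26, "name": 52, "age": 80}` → config = {'x': 26, 'name': 52, 'age': 80}
`value = len(config)` → value = 3
So value = 3

Answer: 3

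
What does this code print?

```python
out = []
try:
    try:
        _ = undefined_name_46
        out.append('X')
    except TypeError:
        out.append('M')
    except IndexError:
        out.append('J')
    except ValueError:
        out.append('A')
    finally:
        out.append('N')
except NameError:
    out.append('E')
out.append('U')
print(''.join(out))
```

Execution trace: 'N' (inner finally) → 'E' (outer except NameError) → 'U' (after the try/except). Output: NEU

Answer: NEU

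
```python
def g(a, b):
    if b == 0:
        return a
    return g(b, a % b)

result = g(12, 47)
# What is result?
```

g(12, 47) -> g(47, 12) -> g(12, 11) -> g(11, 1) -> g(1, 0) -> 1

Answer: 1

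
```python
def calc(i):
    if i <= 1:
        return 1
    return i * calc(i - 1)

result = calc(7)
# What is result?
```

calc(7) = 7 * 6 * 5 * 4 * 3 * 2 * 1 = 5040

Answer: 5040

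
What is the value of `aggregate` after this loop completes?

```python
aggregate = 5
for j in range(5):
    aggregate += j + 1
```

Start at 5, add 1 to 5 = 20
`aggregate` takes the values: 5 → 6 → 8 → 11 → 15 → 20

Answer: 20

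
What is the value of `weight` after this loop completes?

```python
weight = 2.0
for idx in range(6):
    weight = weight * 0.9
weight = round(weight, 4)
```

Exponential decay: 2.0 * 0.9^6
`weight` takes the values: 2.0 → 1.8 → 1.62 → 1.458 → 1.3122 → 1.18098 → 1.062882 → 1.0629

Answer: 1.0629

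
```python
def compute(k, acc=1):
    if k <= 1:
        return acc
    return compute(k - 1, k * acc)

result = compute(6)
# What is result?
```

Accumulator trace (n, acc): (6, 1) -> (5, 6) -> (4, 30) -> (3, 120) -> (2, 360) -> (1, 720) -> return 720

Answer: 720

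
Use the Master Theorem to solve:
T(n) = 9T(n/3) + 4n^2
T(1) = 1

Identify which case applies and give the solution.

a=9, b=3, f(n)=4n^2. log_3(9) = 2. Since c=2 = 2, Case 2 applies: T(n) = Θ(n^log_b(a) · log n) = O(n^2 log n).

Answer: O(n^2 log n) - Case 2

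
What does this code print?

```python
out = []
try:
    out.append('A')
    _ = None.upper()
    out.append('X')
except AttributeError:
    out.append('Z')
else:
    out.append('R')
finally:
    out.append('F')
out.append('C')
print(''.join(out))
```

Execution trace: 'A' (try body) → 'Z' (except AttributeError) → 'F' (finally) → 'C' (after the try/except). Output: AZFC

Answer: AZFC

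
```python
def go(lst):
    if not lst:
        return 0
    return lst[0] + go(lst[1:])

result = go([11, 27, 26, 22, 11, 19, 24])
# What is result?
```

11 + 27 + 26 + 22 + 11 + 19 + 24 + 0 = 140

Answer: 140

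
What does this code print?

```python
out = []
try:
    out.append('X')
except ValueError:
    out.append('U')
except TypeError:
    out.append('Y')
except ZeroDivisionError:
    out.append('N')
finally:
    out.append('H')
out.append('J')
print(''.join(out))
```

Execution trace: 'X' (try body, no exception) → 'H' (finally) → 'J' (after the try/except). Output: XHJ

Answer: XHJ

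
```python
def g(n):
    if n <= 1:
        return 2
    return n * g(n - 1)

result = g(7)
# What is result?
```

g(7) = 7 * 6 * 5 * 4 * 3 * 2 * 2 = 10080

Answer: 10080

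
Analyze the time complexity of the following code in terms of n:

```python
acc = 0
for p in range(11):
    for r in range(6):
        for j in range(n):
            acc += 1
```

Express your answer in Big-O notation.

Each loop level contributes: 1 × 1 × n. Multiplying the contributions gives O(n).

Answer: O(n)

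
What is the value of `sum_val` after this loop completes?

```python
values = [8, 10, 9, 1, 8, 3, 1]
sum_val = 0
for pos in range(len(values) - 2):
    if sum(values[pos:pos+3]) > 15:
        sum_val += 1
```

Count windows with sum > 15
`sum_val` takes the values: 0 → 1 → 2 → 3

Answer: 3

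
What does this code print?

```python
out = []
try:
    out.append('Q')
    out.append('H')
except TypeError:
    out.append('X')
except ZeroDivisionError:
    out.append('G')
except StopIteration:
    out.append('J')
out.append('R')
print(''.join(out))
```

Execution trace: 'Q' (try body) → 'H' (try body, no exception) → 'R' (after the try/except). Output: QHR

Answer: QHR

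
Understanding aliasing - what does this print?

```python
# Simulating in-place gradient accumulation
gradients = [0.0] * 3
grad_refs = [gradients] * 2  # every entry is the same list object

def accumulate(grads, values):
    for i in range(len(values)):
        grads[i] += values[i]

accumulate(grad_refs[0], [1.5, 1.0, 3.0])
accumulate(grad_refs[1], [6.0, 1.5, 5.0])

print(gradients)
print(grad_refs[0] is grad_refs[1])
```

Key concept: gradient accumulation aliasing.
Step by step:
`gradients = [0.0] * 3` → gradients = [0.0, 0.0, 0.0]
`grad_refs = [gradients] * 2` → grad_refs = [[0.0, 0.0, 0.0], [0.0, 0.0, 0.0]]
`accumulate(grad_refs[0], [1.5, 1.0, 3.0])` → gradients = [1.5, 1.0, 3.0]; grad_refs = [[1.5, 1.0, 3.0], [1.5, 1.0, 3.0]]
`accumulate(grad_refs[1], [6.0, 1.5, 5.0])` → gradients = [7.5, 2.5, 8.0]; grad_refs = [[7.5, 2.5, 8.0], [7.5, 2.5, 8.0]]
`print(gradients)` → prints [7.5, 2.5, 8.0]
`print(grad_refs[0] is grad_refs[1])` → prints True

Answer:
[7.5, 2.5, 8.0]
True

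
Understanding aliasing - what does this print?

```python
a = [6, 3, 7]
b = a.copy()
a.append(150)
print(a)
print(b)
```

Key concept: list.copy() creates independent copy.
Step by step:
`a = [6, 3, 7]` → a = [6, 3, 7]
`b = a.copy()` → b = [6, 3, 7]
`a.append(150)` → a = [6, 3, 7, 150]
`print(a)` → prints [6, 3, 7, 150]
`print(b)` → prints [6, 3, 7]

Answer:
[6, 3, 7, 150]
[6, 3, 7]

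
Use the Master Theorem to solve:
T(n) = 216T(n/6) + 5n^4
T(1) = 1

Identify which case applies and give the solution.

a=216, b=6, f(n)=5n^4. log_6(216) = 3. Since c=4 > 3 and the regularity condition holds (216(n/6)^4 = (216/6^4)n^4 with 216/6^4 < 1), Case 3 applies: T(n) = Θ(f(n)) = O(n^4).

Answer: O(n^4) - Case 3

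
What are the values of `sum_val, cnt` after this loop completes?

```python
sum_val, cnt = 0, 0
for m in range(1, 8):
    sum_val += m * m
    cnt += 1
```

Sum of squares and count
`sum_val, cnt` takes the values: (0, 0) → (1, 0) → (1, 1) → (5, 1) → (5, 2) → (14, 2) → (14, 3) → (30, 3) → (30, 4) → (55, 4) → (55, 5) → (91, 5) → (91, 6) → (140, 6) → (140, 7)

Answer: 140, 7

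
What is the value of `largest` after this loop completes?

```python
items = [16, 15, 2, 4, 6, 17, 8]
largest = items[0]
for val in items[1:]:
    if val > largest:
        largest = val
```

Maximum of [16, 15, 2, 4, 6, 17, 8]
`largest` takes the values: 16 → 17

Answer: 17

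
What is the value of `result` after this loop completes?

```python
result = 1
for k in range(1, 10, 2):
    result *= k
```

Product of 1, 3, 5, ... up to 9
`result` takes the values: 1 → 3 → 15 → 105 → 945

Answer: 945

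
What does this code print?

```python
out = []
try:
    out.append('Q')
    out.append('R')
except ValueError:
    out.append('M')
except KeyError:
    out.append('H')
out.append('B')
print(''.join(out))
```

Execution trace: 'Q' (try body) → 'R' (try body, no exception) → 'B' (after the try/except). Output: QRB

Answer: QRB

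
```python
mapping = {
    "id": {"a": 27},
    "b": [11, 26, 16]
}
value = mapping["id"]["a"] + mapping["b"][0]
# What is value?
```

Trace:
`mapping = { ...` → mapping = {'id': {'a': 27}, 'b': [11, 26, 16]}
`value = mapping["id"]["a"] + mapping["b"][0]` → value = 38
So value = 38

Answer: 38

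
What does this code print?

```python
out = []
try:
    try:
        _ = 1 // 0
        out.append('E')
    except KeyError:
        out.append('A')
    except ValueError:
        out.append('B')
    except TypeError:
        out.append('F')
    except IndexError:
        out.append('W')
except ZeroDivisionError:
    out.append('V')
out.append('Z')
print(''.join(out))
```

Execution trace: 'V' (outer except ZeroDivisionError) → 'Z' (after the try/except). Output: VZ

Answer: VZ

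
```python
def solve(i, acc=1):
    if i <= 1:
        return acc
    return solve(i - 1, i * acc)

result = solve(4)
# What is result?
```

Accumulator trace (n, acc): (4, 1) -> (3, 4) -> (2, 12) -> (1, 24) -> return 24

Answer: 24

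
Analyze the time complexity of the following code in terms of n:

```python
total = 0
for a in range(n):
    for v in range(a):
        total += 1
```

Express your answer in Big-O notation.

Each loop level contributes: n × n. Multiplying the contributions gives O(n^2).

Answer: O(n^2)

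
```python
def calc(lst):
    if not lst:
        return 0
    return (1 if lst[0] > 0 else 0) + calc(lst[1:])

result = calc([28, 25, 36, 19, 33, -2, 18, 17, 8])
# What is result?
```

Count of positive elements in [28, 25, 36, 19, 33, -2, 18, 17, 8] = 8

Answer: 8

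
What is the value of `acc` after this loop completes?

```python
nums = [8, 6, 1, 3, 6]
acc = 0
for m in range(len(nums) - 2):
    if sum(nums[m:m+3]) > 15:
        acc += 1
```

Count windows with sum > 15
`acc` takes the values: 0

Answer: 0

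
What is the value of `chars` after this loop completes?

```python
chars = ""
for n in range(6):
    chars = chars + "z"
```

Repeat 'z' 6 times
`chars` takes the values: "" → "z" → "zz" → "zzz" → "zzzz" → "zzzzz" → "zzzzzz"

Answer: "zzzzzz"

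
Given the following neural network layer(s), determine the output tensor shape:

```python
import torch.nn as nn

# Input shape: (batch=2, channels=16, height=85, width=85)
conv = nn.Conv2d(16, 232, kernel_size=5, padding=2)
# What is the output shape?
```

Input: (2, 16, 85, 85) -> Output: (2, 232, 85, 85)

Answer: (2, 232, 85, 85)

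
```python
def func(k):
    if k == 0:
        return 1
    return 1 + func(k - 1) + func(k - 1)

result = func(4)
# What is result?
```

func(k) = 1 + 2·func(k-1), func(0)=1. Closed form: (1+1)·2^4 - 1 = 31.

Answer: 31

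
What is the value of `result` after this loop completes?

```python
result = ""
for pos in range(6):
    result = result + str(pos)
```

Concatenate digits 0 to 5
`result` takes the values: "" → "0" → "01" → "012" → "0123" → "01234" → "012345"

Answer: "012345"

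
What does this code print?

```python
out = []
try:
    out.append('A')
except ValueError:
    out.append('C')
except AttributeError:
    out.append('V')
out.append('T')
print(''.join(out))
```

Execution trace: 'A' (try body, no exception) → 'T' (after the try/except). Output: AT

Answer: AT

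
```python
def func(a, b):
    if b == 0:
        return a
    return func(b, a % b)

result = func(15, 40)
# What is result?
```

func(15, 40) -> func(40, 15) -> func(15, 10) -> func(10, 5) -> func(5, 0) -> 5

Answer: 5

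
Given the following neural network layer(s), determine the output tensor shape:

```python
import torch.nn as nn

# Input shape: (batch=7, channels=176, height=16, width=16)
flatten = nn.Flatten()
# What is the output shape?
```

Input: (7, 176, 16, 16) -> Output: (7, 45056)

Answer: (7, 45056)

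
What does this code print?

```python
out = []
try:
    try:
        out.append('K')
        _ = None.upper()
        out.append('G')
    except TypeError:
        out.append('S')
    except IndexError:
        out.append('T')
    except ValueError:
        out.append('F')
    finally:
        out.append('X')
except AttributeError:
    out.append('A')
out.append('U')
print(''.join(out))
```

Execution trace: 'K' (try body) → 'X' (finally) → 'A' (outer except AttributeError) → 'U' (after the try/except). Output: KXAU

Answer: KXAU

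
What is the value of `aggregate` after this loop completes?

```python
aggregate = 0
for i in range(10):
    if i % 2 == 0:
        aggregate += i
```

Sum of even numbers 0 to 9
`aggregate` takes the values: 0 → 2 → 6 → 12 → 20

Answer: 20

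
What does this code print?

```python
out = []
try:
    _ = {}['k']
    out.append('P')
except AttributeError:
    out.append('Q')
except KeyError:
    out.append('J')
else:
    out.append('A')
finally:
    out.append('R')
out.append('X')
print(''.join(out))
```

Execution trace: 'J' (except KeyError) → 'R' (finally) → 'X' (after the try/except). Output: JRX

Answer: JRX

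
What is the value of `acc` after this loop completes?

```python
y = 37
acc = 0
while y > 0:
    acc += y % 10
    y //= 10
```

Sum digits of 37
`acc` takes the values: 0 → 7 → 10

Answer: 10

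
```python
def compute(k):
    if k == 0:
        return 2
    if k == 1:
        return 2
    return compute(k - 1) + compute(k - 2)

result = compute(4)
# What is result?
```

Build up from base cases: compute(0)=2, compute(1)=2, compute(2)=4, compute(3)=6, compute(4)=10

Answer: 10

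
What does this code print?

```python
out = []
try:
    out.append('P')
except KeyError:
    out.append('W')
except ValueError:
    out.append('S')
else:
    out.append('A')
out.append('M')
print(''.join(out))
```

Execution trace: 'P' (try body, no exception) → 'A' (else) → 'M' (after the try/except). Output: PAM

Answer: PAM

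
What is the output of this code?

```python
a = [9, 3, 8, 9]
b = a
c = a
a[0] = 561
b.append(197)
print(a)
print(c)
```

Key concept: multiple aliases.
Step by step:
`a = [9, 3, 8, 9]` → a = [9, 3, 8, 9]
`b = a` → b = [9, 3, 8, 9] (same object as a)
`c = a` → c = [9, 3, 8, 9] (same object as a, b)
`a[0] = 561` → a = [561, 3, 8, 9] (same object as b, c); b = [561, 3, 8, 9] (same object as a, c); c = [561, 3, 8, 9] (same object as a, b)
`b.append(197)` → a = [561, 3, 8, 9, 197] (same object as b, c); b = [561, 3, 8, 9, 197] (same object as a, c); c = [561, 3, 8, 9, 197] (same object as a, b)
`print(a)` → prints [561, 3, 8, 9, 197]
`print(c)` → prints [561, 3, 8, 9, 197]

Answer:
[561, 3, 8, 9, 197]
[561, 3, 8, 9, 197]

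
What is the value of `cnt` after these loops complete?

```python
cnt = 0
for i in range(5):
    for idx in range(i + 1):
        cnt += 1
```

Triangle: 1 + 2 + ... + 5
`cnt` takes the values: 0 → 1 → 2 → 3 → 4 → 5 → 6 → 7 → 8 → 9 → 10 → 11 → 12 → 13 → 14 → 15

Answer: 15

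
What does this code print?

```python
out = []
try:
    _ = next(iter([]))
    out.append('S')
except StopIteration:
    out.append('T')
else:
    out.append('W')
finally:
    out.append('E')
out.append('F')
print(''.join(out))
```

Execution trace: 'T' (except StopIteration) → 'E' (finally) → 'F' (after the try/except). Output: TEF

Answer: TEF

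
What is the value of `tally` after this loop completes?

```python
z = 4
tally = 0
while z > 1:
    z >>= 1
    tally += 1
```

Count right shifts until 1
`tally` takes the values: 0 → 1 → 2

Answer: 2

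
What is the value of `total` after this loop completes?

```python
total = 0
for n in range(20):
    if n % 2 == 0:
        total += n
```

Sum of even numbers 0 to 19
`total` takes the values: 0 → 2 → 6 → 12 → 20 → 30 → 42 → 56 → 72 → 90

Answer: 90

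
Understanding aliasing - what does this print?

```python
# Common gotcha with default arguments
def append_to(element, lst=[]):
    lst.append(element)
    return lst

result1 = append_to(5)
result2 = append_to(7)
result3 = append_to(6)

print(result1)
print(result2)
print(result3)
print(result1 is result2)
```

Key concept: mutable default argument gotcha.
Step by step:
`result1 = append_to(5)` → result1 = [5]
`result2 = append_to(7)` → result1 = [5, 7] (same object as result2); result2 = [5, 7] (same object as result1)
`result3 = append_to(6)` → result1 = [5, 7, 6] (same object as result2, result3); result2 = [5, 7, 6] (same object as result1, result3); result3 = [5, 7, 6] (same object as result1, result2)
`print(result1)` → prints [5, 7, 6]
`print(result2)` → prints [5, 7, 6]
`print(result3)` → prints [5, 7, 6]
`print(result1 is result2)` → prints True

Answer:
[5, 7, 6]
[5, 7, 6]
[5, 7, 6]
True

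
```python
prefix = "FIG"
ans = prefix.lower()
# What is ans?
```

Trace:
`prefix = "FIG"` → prefix = 'FIG'
`ans = prefix.lower()` → ans = 'fig'
So ans = 'fig'

Answer: 'fig'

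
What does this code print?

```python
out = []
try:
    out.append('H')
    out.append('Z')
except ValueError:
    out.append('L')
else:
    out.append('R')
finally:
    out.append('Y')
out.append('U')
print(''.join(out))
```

Execution trace: 'H' (try body) → 'Z' (try body, no exception) → 'R' (else) → 'Y' (finally) → 'U' (after the try/except). Output: HZRYU

Answer: HZRYU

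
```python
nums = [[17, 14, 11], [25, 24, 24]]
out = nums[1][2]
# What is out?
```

Trace:
`nums = [[17, 14, 11], [25, 24, 24]]` → nums = [[17, 14, 11], [25, 24, 24]]
`out = nums[1][2]` → out = 24
So out = 24

Answer: 24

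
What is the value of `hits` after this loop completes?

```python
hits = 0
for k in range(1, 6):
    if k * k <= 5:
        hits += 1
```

Count numbers where k² ≤ 5
`hits` takes the values: 0 → 1 → 2

Answer: 2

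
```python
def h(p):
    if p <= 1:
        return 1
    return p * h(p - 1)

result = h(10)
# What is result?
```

h(10) = 10 * 9 * 8 * 7 * 6 * 5 * 4 * 3 * 2 * 1 = 3628800

Answer: 3628800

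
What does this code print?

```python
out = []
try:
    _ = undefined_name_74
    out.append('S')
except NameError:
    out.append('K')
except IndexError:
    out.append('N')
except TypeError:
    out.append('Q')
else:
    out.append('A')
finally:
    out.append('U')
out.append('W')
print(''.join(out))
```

Execution trace: 'K' (except NameError) → 'U' (finally) → 'W' (after the try/except). Output: KUW

Answer: KUW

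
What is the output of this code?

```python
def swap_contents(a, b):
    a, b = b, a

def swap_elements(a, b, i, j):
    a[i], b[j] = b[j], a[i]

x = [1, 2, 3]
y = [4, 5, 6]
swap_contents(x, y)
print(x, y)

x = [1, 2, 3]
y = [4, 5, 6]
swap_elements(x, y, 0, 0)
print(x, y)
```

Key concept: parameter rebinding vs mutation.
Step by step:
`x = [1, 2, 3]` → x = [1, 2, 3]
`y = [4, 5, 6]` → y = [4, 5, 6]
`swap_contents(x, y)` → no visible change to tracked variables
`print(x, y)` → prints [1, 2, 3] [4, 5, 6]
`x = [1, 2, 3]` → x = [1, 2, 3]
`y = [4, 5, 6]` → y = [4, 5, 6]
`swap_elements(x, y, 0, 0)` → x = [4, 2, 3]; y = [1, 5, 6]
`print(x, y)` → prints [4, 2, 3] [1, 5, 6]

Answer:
[1, 2, 3] [4, 5, 6]
[4, 2, 3] [1, 5, 6]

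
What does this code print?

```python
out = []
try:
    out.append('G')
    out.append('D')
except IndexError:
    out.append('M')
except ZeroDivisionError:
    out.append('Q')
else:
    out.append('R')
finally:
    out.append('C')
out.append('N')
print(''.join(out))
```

Execution trace: 'G' (try body) → 'D' (try body, no exception) → 'R' (else) → 'C' (finally) → 'N' (after the try/except). Output: GDRCN

Answer: GDRCN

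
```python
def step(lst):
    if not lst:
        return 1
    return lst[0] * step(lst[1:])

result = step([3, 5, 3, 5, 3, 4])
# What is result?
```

Product over [3, 5, 3, 5, 3, 4] = 3 * 5 * 3 * 5 * 3 * 4 = 2700

Answer: 2700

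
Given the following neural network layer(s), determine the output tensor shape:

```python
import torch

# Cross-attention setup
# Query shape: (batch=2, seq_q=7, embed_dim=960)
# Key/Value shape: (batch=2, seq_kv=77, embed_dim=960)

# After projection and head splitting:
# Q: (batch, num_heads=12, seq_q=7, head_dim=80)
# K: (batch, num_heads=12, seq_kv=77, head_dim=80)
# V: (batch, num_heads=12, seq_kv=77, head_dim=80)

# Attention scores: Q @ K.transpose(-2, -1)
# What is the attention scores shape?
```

Input: (2, 7, 960) -> Output: (2, 12, 7, 77)

Answer: (2, 12, 7, 77)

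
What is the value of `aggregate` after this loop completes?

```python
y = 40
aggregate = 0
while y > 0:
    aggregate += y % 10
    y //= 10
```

Sum digits of 40
`aggregate` takes the values: 0 → 4

Answer: 4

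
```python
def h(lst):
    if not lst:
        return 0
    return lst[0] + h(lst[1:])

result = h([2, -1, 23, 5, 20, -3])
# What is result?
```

2 + (-1) + 23 + 5 + 20 + (-3) + 0 = 46

Answer: 46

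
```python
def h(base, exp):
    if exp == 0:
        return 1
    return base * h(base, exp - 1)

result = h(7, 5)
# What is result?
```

h(7, 5) = 7 * 7 * 7 * 7 * 7 = 16807

Answer: 16807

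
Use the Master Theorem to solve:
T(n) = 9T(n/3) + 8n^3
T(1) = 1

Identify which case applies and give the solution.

a=9, b=3, f(n)=8n^3. log_3(9) = 2. Since c=3 > 2 and the regularity condition holds (9(n/3)^3 = (9/3^3)n^3 with 9/3^3 < 1), Case 3 applies: T(n) = Θ(f(n)) = O(n^3).

Answer: O(n^3) - Case 3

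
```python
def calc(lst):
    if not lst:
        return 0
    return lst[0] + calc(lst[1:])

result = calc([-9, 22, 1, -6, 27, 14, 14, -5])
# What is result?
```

(-9) + 22 + 1 + (-6) + 27 + 14 + 14 + (-5) + 0 = 58

Answer: 58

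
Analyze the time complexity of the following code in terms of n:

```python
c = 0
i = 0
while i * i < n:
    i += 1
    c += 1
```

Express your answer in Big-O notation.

Each loop level contributes: √n. Multiplying the contributions gives O(√n).

Answer: O(√n)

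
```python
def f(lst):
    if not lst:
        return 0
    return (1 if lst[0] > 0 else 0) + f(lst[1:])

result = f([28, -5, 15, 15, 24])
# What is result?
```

Count of positive elements in [28, -5, 15, 15, 24] = 4

Answer: 4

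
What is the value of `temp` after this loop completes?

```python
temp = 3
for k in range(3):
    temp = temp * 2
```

Multiply by 2, 3 times: 3 * 2^3 = 24
`temp` takes the values: 3 → 6 → 12 → 24

Answer: 24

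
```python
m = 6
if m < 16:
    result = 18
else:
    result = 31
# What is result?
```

Trace:
`m = 6` → m = 6
`if m < 16: ...` → m < 16 is True → result = 18
So result = 18

Answer: 18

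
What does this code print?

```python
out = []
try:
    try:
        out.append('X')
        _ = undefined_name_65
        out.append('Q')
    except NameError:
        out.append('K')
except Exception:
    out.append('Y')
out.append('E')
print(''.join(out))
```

Execution trace: 'X' (inner try body) → 'K' (inner except NameError) → 'E' (after the try/except). Output: XKE

Answer: XKE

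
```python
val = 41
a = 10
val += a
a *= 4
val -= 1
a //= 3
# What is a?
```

Trace:
`val = 41` → val = 41
`a = 10` → a = 10
`val += a` → val = 51
`a *= 4` → a = 40
`val -= 1` → val = 50
`a //= 3` → a = 13
So a = 13

Answer: 13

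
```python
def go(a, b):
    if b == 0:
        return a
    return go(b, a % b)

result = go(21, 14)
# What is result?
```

go(21, 14) -> go(14, 7) -> go(7, 0) -> 7

Answer: 7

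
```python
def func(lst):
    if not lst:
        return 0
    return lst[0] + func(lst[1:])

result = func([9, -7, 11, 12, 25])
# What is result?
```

9 + (-7) + 11 + 12 + 25 + 0 = 50

Answer: 50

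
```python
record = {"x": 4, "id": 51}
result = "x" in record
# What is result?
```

Trace:
`record = {"x": 4, "id": 51}` → record = {'x': 4, 'id': 51}
`result = "x" in record` → result = True
So result = True

Answer: True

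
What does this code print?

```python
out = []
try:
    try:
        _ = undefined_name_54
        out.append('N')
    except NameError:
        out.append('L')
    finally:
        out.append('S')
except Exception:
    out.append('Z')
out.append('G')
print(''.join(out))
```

Execution trace: 'L' (inner except NameError) → 'S' (inner finally) → 'G' (after the try/except). Output: LSG

Answer: LSG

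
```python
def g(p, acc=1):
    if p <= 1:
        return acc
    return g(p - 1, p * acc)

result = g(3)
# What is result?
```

Accumulator trace (n, acc): (3, 1) -> (2, 3) -> (1, 6) -> return 6

Answer: 6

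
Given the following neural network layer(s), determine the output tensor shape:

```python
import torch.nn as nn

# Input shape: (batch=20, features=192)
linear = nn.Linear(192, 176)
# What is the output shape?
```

Input: (20, 192) -> Output: (20, 176)

Answer: (20, 176)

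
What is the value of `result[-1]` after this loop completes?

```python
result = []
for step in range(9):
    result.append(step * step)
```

Last element of squares 0 to 8
`result` takes the values: [] → [0] → [0, 1] → [0, 1, 4] → [0, 1, 4, 9] → [0, 1, 4, 9, 16] → [0, 1, 4, 9, 16, 25] → [0, 1, 4, 9, 16, 25, 36] → [0, 1, 4, 9, 16, 25, 36, 49] → [0, 1, 4, 9, 16, 25, 36, 49, 64]
So `result[-1]` = 64

Answer: 64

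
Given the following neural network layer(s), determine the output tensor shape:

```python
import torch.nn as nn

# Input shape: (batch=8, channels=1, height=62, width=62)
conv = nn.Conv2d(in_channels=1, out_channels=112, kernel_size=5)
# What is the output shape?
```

Input: (8, 1, 62, 62) -> Output: (8, 112, 58, 58)

Answer: (8, 112, 58, 58)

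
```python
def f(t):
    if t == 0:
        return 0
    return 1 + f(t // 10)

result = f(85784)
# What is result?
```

Count of digits of 85784: 5

Answer: 5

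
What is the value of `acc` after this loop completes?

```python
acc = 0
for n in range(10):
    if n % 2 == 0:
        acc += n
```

Sum of even numbers 0 to 9
`acc` takes the values: 0 → 2 → 6 → 12 → 20

Answer: 20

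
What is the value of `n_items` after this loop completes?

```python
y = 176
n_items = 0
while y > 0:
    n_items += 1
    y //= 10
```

Count digits by repeated division by 10
`n_items` takes the values: 0 → 1 → 2 → 3

Answer: 3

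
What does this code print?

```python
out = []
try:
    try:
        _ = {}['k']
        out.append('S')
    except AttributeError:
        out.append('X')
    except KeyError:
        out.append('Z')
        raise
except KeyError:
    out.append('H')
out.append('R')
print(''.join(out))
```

Execution trace: 'Z' (inner except KeyError) → 'H' (outer except KeyError) → 'R' (after the try/except). Output: ZHR

Answer: ZHR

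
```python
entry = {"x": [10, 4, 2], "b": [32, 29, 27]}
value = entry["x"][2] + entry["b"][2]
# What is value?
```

Trace:
`entry = {"x": [10, 4, 2], "b": [32, 29, 27]}` → entry = {'x': [10, 4, 2], 'b': [32, 29, 27]}
`value = entry["x"][2] + entry["b"][2]` → value = 29
So value = 29

Answer: 29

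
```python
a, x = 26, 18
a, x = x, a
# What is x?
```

Trace:
`a, x = 26, 18` → a = 26; x = 18
`a, x = x, a` → a = 18; x = 26
So x = 26

Answer: 26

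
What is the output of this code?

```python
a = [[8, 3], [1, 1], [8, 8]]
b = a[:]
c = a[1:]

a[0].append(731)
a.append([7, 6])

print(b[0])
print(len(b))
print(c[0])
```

Key concept: slice with nested mutation.
Step by step:
`a = [[8, 3], [1, 1], [8, 8]]` → a = [[8, 3], [1, 1], [8, 8]]
`b = a[:]` → b = [[8, 3], [1, 1], [8, 8]]
`c = a[1:]` → c = [[1, 1], [8, 8]]
`a[0].append(731)` → a = [[8, 3, 731], [1, 1], [8, 8]]; b = [[8, 3, 731], [1, 1], [8, 8]]
`a.append([7, 6])` → a = [[8, 3, 731], [1, 1], [8, 8], [7, 6]]
`print(b[0])` → prints [8, 3, 731]
`print(len(b))` → prints 3
`print(c[0])` → prints [1, 1]

Answer:
[8, 3, 731]
3
[1, 1]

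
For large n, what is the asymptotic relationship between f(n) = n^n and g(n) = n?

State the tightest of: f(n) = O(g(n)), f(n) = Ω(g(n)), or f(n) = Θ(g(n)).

n^n vs n: f(n) = Ω(g(n)) but not O(g(n)) — n^n grows strictly faster than n.

Answer: f(n) = Ω(g(n)) but not O(g(n)) — n^n grows strictly faster than n.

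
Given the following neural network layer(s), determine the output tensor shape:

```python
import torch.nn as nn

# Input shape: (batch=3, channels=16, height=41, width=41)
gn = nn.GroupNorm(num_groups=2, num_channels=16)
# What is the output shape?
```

Input: (3, 16, 41, 41) -> Output: (3, 16, 41, 41)

Answer: (3, 16, 41, 41)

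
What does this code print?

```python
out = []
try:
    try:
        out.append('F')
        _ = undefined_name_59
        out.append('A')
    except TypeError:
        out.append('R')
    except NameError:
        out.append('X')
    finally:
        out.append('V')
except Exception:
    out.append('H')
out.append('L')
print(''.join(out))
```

Execution trace: 'F' (inner try body) → 'X' (inner except NameError) → 'V' (inner finally) → 'L' (after the try/except). Output: FXVL

Answer: FXVL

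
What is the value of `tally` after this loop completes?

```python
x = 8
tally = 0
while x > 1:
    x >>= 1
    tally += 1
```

Count right shifts until 1
`tally` takes the values: 0 → 1 → 2 → 3

Answer: 3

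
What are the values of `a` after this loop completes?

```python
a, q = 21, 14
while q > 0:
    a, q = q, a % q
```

GCD of 21 and 14
`a` takes the values: 21 → 14 → 7

Answer: 7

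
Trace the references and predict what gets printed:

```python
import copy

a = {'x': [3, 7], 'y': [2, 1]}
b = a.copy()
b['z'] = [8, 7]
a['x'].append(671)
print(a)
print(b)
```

Key concept: shallow copy of dict with mutable values.
Step by step:
`a = {'x': [3, 7], 'y': [2, 1]}` → a = {'x': [3, 7], 'y': [2, 1]}
`b = a.copy()` → b = {'x': [3, 7], 'y': [2, 1]}
`b['z'] = [8, 7]` → b = {'x': [3, 7], 'y': [2, 1], 'z': [8, 7]}
`a['x'].append(671)` → a = {'x': [3, 7, 671], 'y': [2, 1]}; b = {'x': [3, 7, 671], 'y': [2, 1], 'z': [8, 7]}
`print(a)` → prints {'x': [3, 7, 671], 'y': [2, 1]}
`print(b)` → prints {'x': [3, 7, 671], 'y': [2, 1], 'z': [8, 7]}

Answer:
{'x': [3, 7, 671], 'y': [2, 1]}
{'x': [3, 7, 671], 'y': [2, 1], 'z': [8, 7]}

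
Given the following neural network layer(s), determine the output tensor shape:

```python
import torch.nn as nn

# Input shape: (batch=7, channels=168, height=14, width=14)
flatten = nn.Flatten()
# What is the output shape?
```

Input: (7, 168, 14, 14) -> Output: (7, 32928)

Answer: (7, 32928)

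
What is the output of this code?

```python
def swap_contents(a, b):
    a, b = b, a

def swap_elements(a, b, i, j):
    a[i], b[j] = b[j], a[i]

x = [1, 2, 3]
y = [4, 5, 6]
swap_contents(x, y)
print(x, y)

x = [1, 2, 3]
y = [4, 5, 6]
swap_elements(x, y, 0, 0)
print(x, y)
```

Key concept: parameter rebinding vs mutation.
Step by step:
`x = [1, 2, 3]` → x = [1, 2, 3]
`y = [4, 5, 6]` → y = [4, 5, 6]
`swap_contents(x, y)` → no visible change to tracked variables
`print(x, y)` → prints [1, 2, 3] [4, 5, 6]
`x = [1, 2, 3]` → x = [1, 2, 3]
`y = [4, 5, 6]` → y = [4, 5, 6]
`swap_elements(x, y, 0, 0)` → x = [4, 2, 3]; y = [1, 5, 6]
`print(x, y)` → prints [4, 2, 3] [1, 5, 6]

Answer:
[1, 2, 3] [4, 5, 6]
[4, 2, 3] [1, 5, 6]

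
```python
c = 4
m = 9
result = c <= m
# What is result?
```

Trace:
`c = 4` → c = 4
`m = 9` → m = 9
`result = c <= m` → result = True
So result = True

Answer: True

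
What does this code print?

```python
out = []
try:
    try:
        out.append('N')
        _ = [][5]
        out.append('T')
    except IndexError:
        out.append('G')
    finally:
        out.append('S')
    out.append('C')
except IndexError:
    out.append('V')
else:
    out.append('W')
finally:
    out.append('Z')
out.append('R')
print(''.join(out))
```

Execution trace: 'N' (inner try body) → 'G' (inner except IndexError) → 'S' (inner finally) → 'C' (try body, no exception) → 'W' (else) → 'Z' (finally) → 'R' (after the try/except). Output: NGSCWZR

Answer: NGSCWZR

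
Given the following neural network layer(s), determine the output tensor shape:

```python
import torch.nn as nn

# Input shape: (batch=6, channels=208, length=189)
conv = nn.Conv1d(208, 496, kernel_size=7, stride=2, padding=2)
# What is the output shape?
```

Input: (6, 208, 189) -> Output: (6, 496, 94)

Answer: (6, 496, 94)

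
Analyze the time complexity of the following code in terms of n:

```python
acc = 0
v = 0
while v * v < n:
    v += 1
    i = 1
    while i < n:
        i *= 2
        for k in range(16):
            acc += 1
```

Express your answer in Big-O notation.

Each loop level contributes: √n × log n × 1. Multiplying the contributions gives O(√n log n).

Answer: O(√n log n)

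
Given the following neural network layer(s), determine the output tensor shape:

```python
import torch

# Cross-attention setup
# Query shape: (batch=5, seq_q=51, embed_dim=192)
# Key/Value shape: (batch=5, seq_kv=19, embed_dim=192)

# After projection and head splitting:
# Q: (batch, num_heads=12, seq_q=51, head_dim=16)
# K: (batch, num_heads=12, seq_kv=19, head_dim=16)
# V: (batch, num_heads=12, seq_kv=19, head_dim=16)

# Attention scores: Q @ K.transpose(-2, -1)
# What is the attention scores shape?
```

Input: (5, 51, 192) -> Output: (5, 12, 51, 19)

Answer: (5, 12, 51, 19)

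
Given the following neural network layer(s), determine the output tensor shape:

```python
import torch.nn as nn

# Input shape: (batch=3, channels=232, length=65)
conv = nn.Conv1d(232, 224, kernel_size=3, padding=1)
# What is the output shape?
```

Input: (3, 232, 65) -> Output: (3, 224, 65)

Answer: (3, 224, 65)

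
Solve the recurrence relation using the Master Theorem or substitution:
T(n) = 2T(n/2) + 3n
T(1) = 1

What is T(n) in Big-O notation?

By Master Theorem: a=2, b=2, f(n)=3n. Since log_2(2) = 1 and f(n) = Θ(n^1), Case 2 applies. T(n) = O(n log n).

Answer: O(n log n)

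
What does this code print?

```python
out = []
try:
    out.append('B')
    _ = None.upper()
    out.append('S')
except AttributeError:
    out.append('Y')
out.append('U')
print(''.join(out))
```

Execution trace: 'B' (try body) → 'Y' (except AttributeError) → 'U' (after the try/except). Output: BYU

Answer: BYU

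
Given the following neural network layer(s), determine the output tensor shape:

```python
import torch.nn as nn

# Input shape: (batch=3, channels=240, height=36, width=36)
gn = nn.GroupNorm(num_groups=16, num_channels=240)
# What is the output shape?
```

Input: (3, 240, 36, 36) -> Output: (3, 240, 36, 36)

Answer: (3, 240, 36, 36)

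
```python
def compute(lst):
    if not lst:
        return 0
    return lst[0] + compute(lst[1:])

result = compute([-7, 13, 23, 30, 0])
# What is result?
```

(-7) + 13 + 23 + 30 + 0 + 0 = 59

Answer: 59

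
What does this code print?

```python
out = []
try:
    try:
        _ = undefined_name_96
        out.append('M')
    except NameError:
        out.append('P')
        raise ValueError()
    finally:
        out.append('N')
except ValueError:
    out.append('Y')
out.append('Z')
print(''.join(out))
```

Execution trace: 'P' (inner except NameError) → 'N' (inner finally) → 'Y' (outer except ValueError) → 'Z' (after the try/except). Output: PNYZ

Answer: PNYZ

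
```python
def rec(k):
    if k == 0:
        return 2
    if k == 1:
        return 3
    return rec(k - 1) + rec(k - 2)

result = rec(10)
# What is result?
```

Build up from base cases: rec(0)=2, rec(1)=3, rec(2)=5, rec(3)=8, rec(4)=13, rec(5)=21, rec(6)=34, ..., rec(10)=233

Answer: 233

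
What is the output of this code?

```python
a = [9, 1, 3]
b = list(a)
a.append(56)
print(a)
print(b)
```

Key concept: list() constructor creates copy.
Step by step:
`a = [9, 1, 3]` → a = [9, 1, 3]
`b = list(a)` → b = [9, 1, 3]
`a.append(56)` → a = [9, 1, 3, 56]
`print(a)` → prints [9, 1, 3, 56]
`print(b)` → prints [9, 1, 3]

Answer:
[9, 1, 3, 56]
[9, 1, 3]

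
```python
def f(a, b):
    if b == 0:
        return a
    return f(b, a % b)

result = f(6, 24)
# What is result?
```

f(6, 24) -> f(24, 6) -> f(6, 0) -> 6

Answer: 6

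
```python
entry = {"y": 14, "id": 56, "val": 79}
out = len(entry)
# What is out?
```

Trace:
`entry = {"y": 14, "id": 56, "val": 79}` → entry = {'y': 14, 'id': 56, 'val': 79}
`out = len(entry)` → out = 3
So out = 3

Answer: 3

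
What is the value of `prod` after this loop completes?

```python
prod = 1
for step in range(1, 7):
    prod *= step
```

6! = 720
`prod` takes the values: 1 → 2 → 6 → 24 → 120 → 720

Answer: 720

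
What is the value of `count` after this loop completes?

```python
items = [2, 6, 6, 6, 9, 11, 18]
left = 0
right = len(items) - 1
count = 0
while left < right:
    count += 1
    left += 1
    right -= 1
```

Iterations until pointers meet (list length 7)
`count` takes the values: 0 → 1 → 2 → 3

Answer: 3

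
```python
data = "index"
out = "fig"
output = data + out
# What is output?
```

Trace:
`data = "index"` → data = 'index'
`out = "fig"` → out = 'fig'
`output = data + out` → output = 'indexfig'
So output = 'indexfig'

Answer: 'indexfig'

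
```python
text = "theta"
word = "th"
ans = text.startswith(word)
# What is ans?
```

Trace:
`text = "theta"` → text = 'theta'
`word = "th"` → word = 'th'
`ans = text.startswith(word)` → ans = True
So ans = True

Answer: True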